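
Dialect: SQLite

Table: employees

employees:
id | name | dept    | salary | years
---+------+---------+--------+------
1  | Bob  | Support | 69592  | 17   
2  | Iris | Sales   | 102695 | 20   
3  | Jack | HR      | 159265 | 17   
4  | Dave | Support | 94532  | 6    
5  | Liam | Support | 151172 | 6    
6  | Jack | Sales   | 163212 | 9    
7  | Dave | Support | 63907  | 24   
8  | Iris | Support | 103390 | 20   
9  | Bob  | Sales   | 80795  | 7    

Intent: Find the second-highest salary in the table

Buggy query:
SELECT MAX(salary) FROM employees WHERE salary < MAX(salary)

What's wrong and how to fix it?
Bug: The inner MAX is an aggregate inside WHERE, which is not allowed

Fix: Compute the overall MAX in a subquery, then take MAX of rows below it

Corrected query:
SELECT MAX(salary) FROM employees WHERE salary < (SELECT MAX(salary) FROM employees)

Result:
MAX(salary)
-----------
159265     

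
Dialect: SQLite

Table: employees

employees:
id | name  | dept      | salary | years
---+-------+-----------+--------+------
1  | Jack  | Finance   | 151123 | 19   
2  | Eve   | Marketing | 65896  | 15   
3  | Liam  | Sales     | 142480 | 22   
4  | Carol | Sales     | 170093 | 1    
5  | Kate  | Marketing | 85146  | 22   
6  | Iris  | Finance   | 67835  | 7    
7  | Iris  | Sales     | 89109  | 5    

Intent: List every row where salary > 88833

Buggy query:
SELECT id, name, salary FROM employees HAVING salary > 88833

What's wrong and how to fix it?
Bug: HAVING filters the output of aggregation, but this query has no GROUP BY and no aggregate functions, so SQLite rejects it (HAVING clause on a non-aggregate query); the condition here is per row

Fix: Replace HAVING with WHERE since the condition applies to individual rows

Corrected query:
SELECT id, name, salary FROM employees WHERE salary > 88833

Result:
id | name  | salary
---+-------+-------
1  | Jack  | 151123
3  | Liam  | 142480
4  | Carol | 170093
7  | Iris  | 89109 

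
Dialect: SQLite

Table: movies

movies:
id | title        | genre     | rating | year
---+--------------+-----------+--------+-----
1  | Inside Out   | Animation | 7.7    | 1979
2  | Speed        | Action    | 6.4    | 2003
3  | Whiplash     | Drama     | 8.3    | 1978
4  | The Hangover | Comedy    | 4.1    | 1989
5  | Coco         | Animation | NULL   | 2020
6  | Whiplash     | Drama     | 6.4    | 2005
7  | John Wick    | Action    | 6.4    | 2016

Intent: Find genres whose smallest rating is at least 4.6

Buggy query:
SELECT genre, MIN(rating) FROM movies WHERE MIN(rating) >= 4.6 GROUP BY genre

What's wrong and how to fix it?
Bug: Aggregates like MIN are computed per group after WHERE runs

Fix: Replace WHERE with HAVING after the GROUP BY

Corrected query:
SELECT genre, MIN(rating) FROM movies GROUP BY genre HAVING MIN(rating) >= 4.6

Result:
genre     | MIN(rating)
----------+------------
Action    | 6.4        
Animation | 7.7        
Drama     | 6.4        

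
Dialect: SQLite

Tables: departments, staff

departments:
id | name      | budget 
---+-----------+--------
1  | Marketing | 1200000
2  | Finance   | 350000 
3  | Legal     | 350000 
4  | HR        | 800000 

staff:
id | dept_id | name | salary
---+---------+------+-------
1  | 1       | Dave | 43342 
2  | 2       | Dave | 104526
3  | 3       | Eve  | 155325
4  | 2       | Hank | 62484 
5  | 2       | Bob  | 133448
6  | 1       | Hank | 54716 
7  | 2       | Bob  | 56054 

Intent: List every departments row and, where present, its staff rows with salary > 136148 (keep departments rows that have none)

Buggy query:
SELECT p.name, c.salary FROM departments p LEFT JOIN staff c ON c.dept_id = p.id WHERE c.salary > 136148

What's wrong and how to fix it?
Bug: A WHERE condition on the right-hand table after LEFT JOIN drops unmatched parents

Fix: Put 'c.salary > 136148' in the JOIN's ON clause instead of WHERE

Corrected query:
SELECT p.name, c.salary FROM departments p LEFT JOIN staff c ON c.dept_id = p.id AND c.salary > 136148

Result:
name      | salary
----------+-------
Marketing | NULL  
Finance   | NULL  
Legal     | 155325
HR        | NULL  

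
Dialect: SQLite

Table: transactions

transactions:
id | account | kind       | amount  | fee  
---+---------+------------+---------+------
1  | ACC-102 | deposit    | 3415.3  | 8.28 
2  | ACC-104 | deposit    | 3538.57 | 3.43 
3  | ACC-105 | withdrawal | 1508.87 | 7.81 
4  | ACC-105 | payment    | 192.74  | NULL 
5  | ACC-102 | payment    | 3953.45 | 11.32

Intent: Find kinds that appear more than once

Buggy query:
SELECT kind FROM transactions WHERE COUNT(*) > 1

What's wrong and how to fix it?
Bug: COUNT(*) is an aggregate and cannot be used in WHERE

Fix: GROUP BY kind, then filter groups with HAVING COUNT(*) > 1

Corrected query:
SELECT kind FROM transactions GROUP BY kind HAVING COUNT(*) > 1

Result:
kind   
-------
deposit
payment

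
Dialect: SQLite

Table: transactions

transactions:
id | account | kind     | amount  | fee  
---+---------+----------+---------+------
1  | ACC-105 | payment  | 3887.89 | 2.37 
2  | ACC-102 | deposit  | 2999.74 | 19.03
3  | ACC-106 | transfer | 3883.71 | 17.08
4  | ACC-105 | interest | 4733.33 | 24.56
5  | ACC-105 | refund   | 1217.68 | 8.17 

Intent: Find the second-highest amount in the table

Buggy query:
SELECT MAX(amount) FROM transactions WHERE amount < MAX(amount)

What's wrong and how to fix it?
Bug: MAX(amount) on the right of the comparison is an aggregate-in-WHERE error

Fix: Compute the overall MAX in a subquery, then take MAX of rows below it

Corrected query:
SELECT MAX(amount) FROM transactions WHERE amount < (SELECT MAX(amount) FROM transactions)

Result:
MAX(amount)
-----------
3887.89    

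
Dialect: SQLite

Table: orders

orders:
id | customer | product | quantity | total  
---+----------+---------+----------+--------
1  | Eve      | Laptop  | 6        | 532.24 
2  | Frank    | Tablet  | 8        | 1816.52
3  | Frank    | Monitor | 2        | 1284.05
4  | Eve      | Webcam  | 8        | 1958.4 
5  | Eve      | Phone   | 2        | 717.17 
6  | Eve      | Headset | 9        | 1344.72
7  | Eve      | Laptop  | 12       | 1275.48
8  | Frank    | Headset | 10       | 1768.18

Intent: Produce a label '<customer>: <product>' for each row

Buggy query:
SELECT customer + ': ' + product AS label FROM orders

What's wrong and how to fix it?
Bug: '+' is numeric addition; on text columns SQLite converts them to 0 instead of concatenating

Fix: Replace + with || to concatenate text

Corrected query:
SELECT customer || ': ' || product AS label FROM orders

Result:
label         
--------------
Eve: Laptop   
Frank: Tablet 
Frank: Monitor
Eve: Webcam   
Eve: Phone    
Eve: Headset  
Eve: Laptop   
Frank: Headset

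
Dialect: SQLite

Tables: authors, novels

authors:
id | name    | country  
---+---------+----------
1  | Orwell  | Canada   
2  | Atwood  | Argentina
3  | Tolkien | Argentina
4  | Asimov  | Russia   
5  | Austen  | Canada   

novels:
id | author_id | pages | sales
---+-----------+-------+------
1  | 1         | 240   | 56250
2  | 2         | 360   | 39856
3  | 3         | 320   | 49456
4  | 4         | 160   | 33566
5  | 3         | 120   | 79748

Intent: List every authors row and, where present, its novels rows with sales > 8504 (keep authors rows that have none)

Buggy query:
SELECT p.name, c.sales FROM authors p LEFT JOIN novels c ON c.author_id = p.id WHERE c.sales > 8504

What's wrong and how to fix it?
Bug: A WHERE condition on the right-hand table after LEFT JOIN drops unmatched parents

Fix: Put 'c.sales > 8504' in the JOIN's ON clause instead of WHERE

Corrected query:
SELECT p.name, c.sales FROM authors p LEFT JOIN novels c ON c.author_id = p.id AND c.sales > 8504

Result:
name    | sales
--------+------
Orwell  | 56250
Atwood  | 39856
Tolkien | 49456
Tolkien | 79748
Asimov  | 33566
Austen  | NULL 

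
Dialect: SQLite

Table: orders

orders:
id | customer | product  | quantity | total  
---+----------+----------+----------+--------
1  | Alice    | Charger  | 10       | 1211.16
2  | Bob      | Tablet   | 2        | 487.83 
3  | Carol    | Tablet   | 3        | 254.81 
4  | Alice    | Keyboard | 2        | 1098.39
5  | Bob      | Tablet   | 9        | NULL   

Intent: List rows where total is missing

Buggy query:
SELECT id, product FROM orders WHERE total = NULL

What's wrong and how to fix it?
Bug: '= NULL' is always unknown in SQL three-valued logic, so no rows match

Fix: Replace '= NULL' with 'IS NULL'

Corrected query:
SELECT id, product FROM orders WHERE total IS NULL

Result:
id | product
---+--------
5  | Tablet 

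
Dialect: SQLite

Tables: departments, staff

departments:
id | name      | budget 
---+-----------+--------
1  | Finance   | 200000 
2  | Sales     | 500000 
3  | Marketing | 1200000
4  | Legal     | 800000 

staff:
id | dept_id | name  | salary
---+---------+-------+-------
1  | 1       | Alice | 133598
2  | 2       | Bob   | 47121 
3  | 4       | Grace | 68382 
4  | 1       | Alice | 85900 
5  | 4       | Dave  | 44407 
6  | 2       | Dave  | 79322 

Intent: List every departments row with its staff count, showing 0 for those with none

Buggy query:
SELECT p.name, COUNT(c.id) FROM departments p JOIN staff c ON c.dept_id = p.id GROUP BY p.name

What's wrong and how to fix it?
Bug: An inner join excludes parents with zero children

Fix: Use LEFT JOIN so parents without children still appear (COUNT(c.id) gives 0)

Corrected query:
SELECT p.name, COUNT(c.id) FROM departments p LEFT JOIN staff c ON c.dept_id = p.id GROUP BY p.name

Result:
name      | COUNT(c.id)
----------+------------
Finance   | 2          
Legal     | 2          
Marketing | 0          
Sales     | 2          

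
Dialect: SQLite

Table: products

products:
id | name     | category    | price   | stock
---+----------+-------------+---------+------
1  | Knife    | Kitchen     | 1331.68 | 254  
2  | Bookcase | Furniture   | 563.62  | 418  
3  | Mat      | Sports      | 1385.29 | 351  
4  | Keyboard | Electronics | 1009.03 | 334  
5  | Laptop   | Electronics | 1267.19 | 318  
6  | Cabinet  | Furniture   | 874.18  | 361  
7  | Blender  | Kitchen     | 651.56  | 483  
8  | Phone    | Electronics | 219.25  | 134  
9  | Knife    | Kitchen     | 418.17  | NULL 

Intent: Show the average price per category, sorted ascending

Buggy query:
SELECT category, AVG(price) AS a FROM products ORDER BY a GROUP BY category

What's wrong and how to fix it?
Bug: ORDER BY appears before GROUP BY; SQL clause order requires GROUP BY first

Fix: Reorder: SELECT … FROM … GROUP BY … ORDER BY …

Corrected query:
SELECT category, AVG(price) AS a FROM products GROUP BY category ORDER BY a

Result:
category    | a         
------------+-----------
Furniture   | 718.9     
Kitchen     | 800.47    
Electronics | 831.823333
Sports      | 1385.29   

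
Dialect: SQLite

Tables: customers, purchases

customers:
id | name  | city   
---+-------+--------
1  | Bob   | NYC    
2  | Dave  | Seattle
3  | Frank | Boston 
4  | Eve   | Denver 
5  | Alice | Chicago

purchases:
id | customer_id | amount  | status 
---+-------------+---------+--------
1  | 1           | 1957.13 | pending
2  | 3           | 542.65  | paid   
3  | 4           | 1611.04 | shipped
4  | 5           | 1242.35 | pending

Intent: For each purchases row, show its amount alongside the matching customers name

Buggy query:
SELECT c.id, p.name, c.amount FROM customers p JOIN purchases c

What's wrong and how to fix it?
Bug: Missing join condition: each purchases row is matched to all customers rows instead of just its own

Fix: Specify the join condition linking the foreign key to the parent id

Corrected query:
SELECT c.id, p.name, c.amount FROM customers p JOIN purchases c ON c.customer_id = p.id

Result:
id | name  | amount 
---+-------+--------
1  | Bob   | 1957.13
2  | Frank | 542.65 
3  | Eve   | 1611.04
4  | Alice | 1242.35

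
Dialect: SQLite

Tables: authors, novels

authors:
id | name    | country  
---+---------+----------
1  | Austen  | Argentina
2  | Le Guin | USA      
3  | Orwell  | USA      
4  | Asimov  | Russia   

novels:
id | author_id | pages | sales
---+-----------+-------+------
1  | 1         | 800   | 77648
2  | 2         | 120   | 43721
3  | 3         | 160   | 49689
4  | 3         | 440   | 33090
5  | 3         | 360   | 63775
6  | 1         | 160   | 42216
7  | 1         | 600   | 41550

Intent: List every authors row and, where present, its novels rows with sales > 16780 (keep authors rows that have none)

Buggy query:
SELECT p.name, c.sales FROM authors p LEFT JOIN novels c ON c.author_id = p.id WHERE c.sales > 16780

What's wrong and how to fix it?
Bug: A WHERE condition on the right-hand table after LEFT JOIN drops unmatched parents

Fix: Put 'c.sales > 16780' in the JOIN's ON clause instead of WHERE

Corrected query:
SELECT p.name, c.sales FROM authors p LEFT JOIN novels c ON c.author_id = p.id AND c.sales > 16780

Result:
name    | sales
--------+------
Austen  | 41550
Austen  | 42216
Austen  | 77648
Le Guin | 43721
Orwell  | 33090
Orwell  | 49689
Orwell  | 63775
Asimov  | NULL 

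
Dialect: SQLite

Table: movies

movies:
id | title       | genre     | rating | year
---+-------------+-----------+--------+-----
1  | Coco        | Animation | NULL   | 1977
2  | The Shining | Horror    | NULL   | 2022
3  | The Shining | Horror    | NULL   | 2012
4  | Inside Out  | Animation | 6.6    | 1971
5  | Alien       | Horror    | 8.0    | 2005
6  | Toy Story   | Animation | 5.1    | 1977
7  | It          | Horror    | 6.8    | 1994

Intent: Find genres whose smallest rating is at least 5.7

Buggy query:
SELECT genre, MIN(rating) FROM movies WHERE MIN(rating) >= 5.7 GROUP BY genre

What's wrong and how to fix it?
Bug: Aggregates like MIN are computed per group after WHERE runs

Fix: Replace WHERE with HAVING after the GROUP BY

Corrected query:
SELECT genre, MIN(rating) FROM movies GROUP BY genre HAVING MIN(rating) >= 5.7

Result:
genre  | MIN(rating)
-------+------------
Horror | 6.8        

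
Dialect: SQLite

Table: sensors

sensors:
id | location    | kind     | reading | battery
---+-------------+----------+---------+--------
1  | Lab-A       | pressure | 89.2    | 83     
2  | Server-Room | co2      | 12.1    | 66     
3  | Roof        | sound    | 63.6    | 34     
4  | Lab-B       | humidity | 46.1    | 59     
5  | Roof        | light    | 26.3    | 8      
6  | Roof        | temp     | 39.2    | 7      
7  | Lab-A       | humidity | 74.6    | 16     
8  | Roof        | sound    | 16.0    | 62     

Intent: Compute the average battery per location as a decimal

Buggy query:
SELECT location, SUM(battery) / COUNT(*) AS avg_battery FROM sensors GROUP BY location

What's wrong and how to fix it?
Bug: Both operands are integers, so '/' performs integer division and truncates

Fix: Cast one side to REAL so the division keeps the fractional part

Corrected query:
SELECT location, SUM(battery) * 1.0 / COUNT(*) AS avg_battery FROM sensors GROUP BY location

Result:
location    | avg_battery
------------+------------
Lab-A       | 49.5       
Lab-B       | 59         
Roof        | 27.75      
Server-Room | 66         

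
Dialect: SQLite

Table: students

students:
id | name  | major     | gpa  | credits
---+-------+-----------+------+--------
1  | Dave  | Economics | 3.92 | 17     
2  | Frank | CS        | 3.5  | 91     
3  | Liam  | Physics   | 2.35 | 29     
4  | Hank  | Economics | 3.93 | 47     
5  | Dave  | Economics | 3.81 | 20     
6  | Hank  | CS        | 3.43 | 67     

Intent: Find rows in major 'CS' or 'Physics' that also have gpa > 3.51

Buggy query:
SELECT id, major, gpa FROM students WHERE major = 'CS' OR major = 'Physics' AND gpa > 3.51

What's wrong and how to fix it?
Bug: Without parentheses, AND is evaluated before OR, so the gpa filter only applies to the 'Physics' branch

Fix: Add parentheses around the OR so the AND applies to both alternatives

Corrected query:
SELECT id, major, gpa FROM students WHERE (major = 'CS' OR major = 'Physics') AND gpa > 3.51

Result:
(no rows)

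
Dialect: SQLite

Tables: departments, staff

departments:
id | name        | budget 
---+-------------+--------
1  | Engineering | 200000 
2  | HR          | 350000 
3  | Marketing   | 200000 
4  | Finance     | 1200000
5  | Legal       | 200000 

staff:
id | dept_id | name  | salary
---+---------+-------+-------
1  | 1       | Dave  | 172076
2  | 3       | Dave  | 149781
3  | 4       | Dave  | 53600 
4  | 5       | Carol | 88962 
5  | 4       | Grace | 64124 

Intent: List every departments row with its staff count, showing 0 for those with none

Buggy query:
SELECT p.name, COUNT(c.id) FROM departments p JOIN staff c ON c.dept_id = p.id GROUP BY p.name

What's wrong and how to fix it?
Bug: An inner join excludes parents with zero children

Fix: Use LEFT JOIN so parents without children still appear (COUNT(c.id) gives 0)

Corrected query:
SELECT p.name, COUNT(c.id) FROM departments p LEFT JOIN staff c ON c.dept_id = p.id GROUP BY p.name

Result:
name        | COUNT(c.id)
------------+------------
Engineering | 1          
Finance     | 2          
HR          | 0          
Legal       | 1          
Marketing   | 1          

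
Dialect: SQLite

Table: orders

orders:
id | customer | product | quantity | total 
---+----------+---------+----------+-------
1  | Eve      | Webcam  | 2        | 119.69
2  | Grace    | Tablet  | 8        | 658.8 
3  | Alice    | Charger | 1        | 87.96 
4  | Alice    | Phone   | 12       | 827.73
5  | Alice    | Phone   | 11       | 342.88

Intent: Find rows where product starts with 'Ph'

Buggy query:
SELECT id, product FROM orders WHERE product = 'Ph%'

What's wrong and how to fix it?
Bug: '=' compares the literal string including the % character; pattern matching needs LIKE

Fix: Replace '=' with LIKE so 'Ph%' is treated as a pattern

Corrected query:
SELECT id, product FROM orders WHERE product LIKE 'Ph%'

Result:
id | product
---+--------
4  | Phone  
5  | Phone  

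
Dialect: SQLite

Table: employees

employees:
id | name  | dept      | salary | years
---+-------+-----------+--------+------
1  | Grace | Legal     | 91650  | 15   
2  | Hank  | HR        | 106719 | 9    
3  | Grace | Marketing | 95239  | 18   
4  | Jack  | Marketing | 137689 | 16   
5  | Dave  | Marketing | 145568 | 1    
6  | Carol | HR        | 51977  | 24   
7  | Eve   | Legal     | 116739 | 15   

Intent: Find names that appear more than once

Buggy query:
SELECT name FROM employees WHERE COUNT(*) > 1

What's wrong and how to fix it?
Bug: WHERE can't reference COUNT(*); aggregates are computed after WHERE

Fix: GROUP BY name, then filter groups with HAVING COUNT(*) > 1

Corrected query:
SELECT name FROM employees GROUP BY name HAVING COUNT(*) > 1

Result:
name 
-----
Grace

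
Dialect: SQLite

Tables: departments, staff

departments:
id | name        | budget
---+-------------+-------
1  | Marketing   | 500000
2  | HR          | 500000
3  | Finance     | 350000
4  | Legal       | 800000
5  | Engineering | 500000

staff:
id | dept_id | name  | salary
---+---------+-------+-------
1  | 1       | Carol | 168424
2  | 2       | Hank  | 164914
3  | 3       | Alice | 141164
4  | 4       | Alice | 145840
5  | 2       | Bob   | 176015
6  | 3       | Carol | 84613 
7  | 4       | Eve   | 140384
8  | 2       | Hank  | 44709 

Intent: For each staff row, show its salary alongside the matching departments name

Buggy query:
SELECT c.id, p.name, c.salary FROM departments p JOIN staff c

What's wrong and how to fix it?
Bug: Missing join condition: each staff row is matched to all departments rows instead of just its own

Fix: Specify the join condition linking the foreign key to the parent id

Corrected query:
SELECT c.id, p.name, c.salary FROM departments p JOIN staff c ON c.dept_id = p.id

Result:
id | name      | salary
---+-----------+-------
1  | Marketing | 168424
2  | HR        | 164914
3  | Finance   | 141164
4  | Legal     | 145840
5  | HR        | 176015
6  | Finance   | 84613 
7  | Legal     | 140384
8  | HR        | 44709 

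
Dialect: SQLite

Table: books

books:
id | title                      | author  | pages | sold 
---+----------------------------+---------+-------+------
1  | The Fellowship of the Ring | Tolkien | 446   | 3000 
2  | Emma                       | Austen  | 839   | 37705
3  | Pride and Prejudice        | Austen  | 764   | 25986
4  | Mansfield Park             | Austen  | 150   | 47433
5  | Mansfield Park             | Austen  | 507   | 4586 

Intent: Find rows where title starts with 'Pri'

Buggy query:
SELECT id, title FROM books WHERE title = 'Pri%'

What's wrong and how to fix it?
Bug: Wildcards only work with LIKE; '=' treats '%' as a literal character

Fix: Use LIKE for wildcard pattern matching

Corrected query:
SELECT id, title FROM books WHERE title LIKE 'Pri%'

Result:
id | title              
---+--------------------
3  | Pride and Prejudice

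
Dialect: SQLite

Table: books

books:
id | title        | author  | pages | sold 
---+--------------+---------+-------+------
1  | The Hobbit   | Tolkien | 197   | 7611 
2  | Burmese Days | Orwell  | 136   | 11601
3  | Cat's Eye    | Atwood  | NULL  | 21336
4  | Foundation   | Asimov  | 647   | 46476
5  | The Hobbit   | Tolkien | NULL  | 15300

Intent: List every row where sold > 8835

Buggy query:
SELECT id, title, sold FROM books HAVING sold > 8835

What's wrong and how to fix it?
Bug: HAVING filters the output of aggregation, but this query has no GROUP BY and no aggregate functions, so SQLite rejects it (HAVING clause on a non-aggregate query); the condition here is per row

Fix: Use WHERE for row-level filtering

Corrected query:
SELECT id, title, sold FROM books WHERE sold > 8835

Result:
id | title        | sold 
---+--------------+------
2  | Burmese Days | 11601
3  | Cat's Eye    | 21336
4  | Foundation   | 46476
5  | The Hobbit   | 15300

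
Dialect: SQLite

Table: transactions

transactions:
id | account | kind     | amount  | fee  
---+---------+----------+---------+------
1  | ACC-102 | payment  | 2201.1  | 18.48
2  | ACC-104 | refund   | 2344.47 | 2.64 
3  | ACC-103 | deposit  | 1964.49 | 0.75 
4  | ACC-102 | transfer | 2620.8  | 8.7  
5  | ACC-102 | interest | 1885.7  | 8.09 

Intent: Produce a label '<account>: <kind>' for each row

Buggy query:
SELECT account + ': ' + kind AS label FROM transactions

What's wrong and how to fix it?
Bug: SQLite uses || for string concatenation; + coerces text to numbers (yielding 0)

Fix: Use the || operator for string concatenation

Corrected query:
SELECT account || ': ' || kind AS label FROM transactions

Result:
label            
-----------------
ACC-102: payment 
ACC-104: refund  
ACC-103: deposit 
ACC-102: transfer
ACC-102: interest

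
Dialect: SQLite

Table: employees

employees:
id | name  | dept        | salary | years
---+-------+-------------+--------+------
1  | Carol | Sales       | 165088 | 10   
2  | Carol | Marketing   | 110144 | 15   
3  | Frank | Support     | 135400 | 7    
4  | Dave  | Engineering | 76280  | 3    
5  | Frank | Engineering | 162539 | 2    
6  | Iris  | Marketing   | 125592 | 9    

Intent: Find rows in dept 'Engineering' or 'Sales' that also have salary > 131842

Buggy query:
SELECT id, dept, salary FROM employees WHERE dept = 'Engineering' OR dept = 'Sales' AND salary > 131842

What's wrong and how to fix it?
Bug: Without parentheses, AND is evaluated before OR, so the salary filter only applies to the 'Sales' branch

Fix: Add parentheses around the OR so the AND applies to both alternatives

Corrected query:
SELECT id, dept, salary FROM employees WHERE (dept = 'Engineering' OR dept = 'Sales') AND salary > 131842

Result:
id | dept        | salary
---+-------------+-------
1  | Sales       | 165088
5  | Engineering | 162539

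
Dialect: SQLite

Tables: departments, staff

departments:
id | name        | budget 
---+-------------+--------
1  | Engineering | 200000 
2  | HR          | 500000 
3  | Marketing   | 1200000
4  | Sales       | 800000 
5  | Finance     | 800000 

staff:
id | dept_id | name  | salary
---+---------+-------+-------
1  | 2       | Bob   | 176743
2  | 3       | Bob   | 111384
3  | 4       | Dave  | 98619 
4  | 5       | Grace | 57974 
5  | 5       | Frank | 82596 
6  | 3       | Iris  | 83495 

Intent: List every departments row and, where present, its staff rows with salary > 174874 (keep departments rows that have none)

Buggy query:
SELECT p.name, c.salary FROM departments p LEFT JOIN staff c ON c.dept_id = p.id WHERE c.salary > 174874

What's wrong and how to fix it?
Bug: Filtering c.salary in WHERE discards the NULL rows produced by LEFT JOIN, turning it into an inner join

Fix: Put 'c.salary > 174874' in the JOIN's ON clause instead of WHERE

Corrected query:
SELECT p.name, c.salary FROM departments p LEFT JOIN staff c ON c.dept_id = p.id AND c.salary > 174874

Result:
name        | salary
------------+-------
Engineering | NULL  
HR          | 176743
Marketing   | NULL  
Sales       | NULL  
Finance     | NULL  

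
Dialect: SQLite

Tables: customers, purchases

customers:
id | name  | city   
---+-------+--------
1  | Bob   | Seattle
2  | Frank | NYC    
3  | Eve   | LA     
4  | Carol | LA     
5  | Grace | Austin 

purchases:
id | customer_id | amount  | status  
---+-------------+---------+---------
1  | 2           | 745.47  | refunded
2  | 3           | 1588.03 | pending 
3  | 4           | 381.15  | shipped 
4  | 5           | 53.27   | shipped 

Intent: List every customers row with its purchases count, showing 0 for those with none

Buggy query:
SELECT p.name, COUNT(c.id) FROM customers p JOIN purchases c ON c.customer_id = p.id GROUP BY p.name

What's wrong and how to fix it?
Bug: An inner join excludes parents with zero children

Fix: Switch to LEFT JOIN to retain unmatched parent rows

Corrected query:
SELECT p.name, COUNT(c.id) FROM customers p LEFT JOIN purchases c ON c.customer_id = p.id GROUP BY p.name

Result:
name  | COUNT(c.id)
------+------------
Bob   | 0          
Carol | 1          
Eve   | 1          
Frank | 1          
Grace | 1          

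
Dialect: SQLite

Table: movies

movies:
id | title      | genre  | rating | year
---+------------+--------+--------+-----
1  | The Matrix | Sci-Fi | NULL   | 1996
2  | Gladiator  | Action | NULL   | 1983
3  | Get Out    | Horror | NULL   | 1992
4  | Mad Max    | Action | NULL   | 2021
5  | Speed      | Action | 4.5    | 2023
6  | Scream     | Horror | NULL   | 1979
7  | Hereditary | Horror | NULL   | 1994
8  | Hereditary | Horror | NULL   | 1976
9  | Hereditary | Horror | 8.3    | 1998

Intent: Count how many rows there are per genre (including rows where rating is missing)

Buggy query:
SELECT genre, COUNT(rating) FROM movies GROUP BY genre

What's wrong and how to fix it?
Bug: COUNT(rating) skips NULLs, so groups with missing rating are undercounted

Fix: Use COUNT(*) to count all rows regardless of NULL

Corrected query:
SELECT genre, COUNT(*) FROM movies GROUP BY genre

Result:
genre  | COUNT(*)
-------+---------
Action | 3       
Horror | 5       
Sci-Fi | 1       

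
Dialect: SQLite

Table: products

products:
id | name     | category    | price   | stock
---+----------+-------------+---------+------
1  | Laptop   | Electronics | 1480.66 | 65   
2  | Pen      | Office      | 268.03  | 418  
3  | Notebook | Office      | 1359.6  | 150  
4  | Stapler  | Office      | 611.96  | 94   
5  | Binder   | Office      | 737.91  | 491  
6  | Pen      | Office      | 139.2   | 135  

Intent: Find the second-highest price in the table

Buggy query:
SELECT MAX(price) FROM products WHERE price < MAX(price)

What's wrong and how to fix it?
Bug: The inner MAX is an aggregate inside WHERE, which is not allowed

Fix: Put the inner MAX in a scalar subquery

Corrected query:
SELECT MAX(price) FROM products WHERE price < (SELECT MAX(price) FROM products)

Result:
MAX(price)
----------
1359.6    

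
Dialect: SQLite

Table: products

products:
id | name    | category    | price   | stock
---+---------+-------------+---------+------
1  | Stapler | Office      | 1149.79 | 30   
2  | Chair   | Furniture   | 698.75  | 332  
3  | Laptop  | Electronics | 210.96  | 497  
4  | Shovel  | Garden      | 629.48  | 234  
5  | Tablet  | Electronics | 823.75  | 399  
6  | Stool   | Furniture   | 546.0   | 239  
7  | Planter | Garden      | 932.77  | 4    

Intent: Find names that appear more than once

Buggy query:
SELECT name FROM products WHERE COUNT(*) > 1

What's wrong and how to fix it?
Bug: COUNT(*) is an aggregate and cannot be used in WHERE

Fix: GROUP BY name, then filter groups with HAVING COUNT(*) > 1

Corrected query:
SELECT name FROM products GROUP BY name HAVING COUNT(*) > 1

Result:
(no rows)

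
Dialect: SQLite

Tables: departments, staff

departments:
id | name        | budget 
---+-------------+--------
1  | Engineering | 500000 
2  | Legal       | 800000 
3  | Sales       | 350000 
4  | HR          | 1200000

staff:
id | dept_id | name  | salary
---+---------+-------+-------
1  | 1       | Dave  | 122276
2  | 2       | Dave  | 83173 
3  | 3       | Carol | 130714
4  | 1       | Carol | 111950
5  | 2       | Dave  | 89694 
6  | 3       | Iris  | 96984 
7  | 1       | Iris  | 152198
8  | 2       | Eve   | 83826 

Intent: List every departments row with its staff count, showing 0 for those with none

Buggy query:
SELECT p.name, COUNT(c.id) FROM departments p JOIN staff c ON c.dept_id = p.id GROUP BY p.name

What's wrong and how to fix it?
Bug: An inner join excludes parents with zero children

Fix: Switch to LEFT JOIN to retain unmatched parent rows

Corrected query:
SELECT p.name, COUNT(c.id) FROM departments p LEFT JOIN staff c ON c.dept_id = p.id GROUP BY p.name

Result:
name        | COUNT(c.id)
------------+------------
Engineering | 3          
HR          | 0          
Legal       | 3          
Sales       | 2          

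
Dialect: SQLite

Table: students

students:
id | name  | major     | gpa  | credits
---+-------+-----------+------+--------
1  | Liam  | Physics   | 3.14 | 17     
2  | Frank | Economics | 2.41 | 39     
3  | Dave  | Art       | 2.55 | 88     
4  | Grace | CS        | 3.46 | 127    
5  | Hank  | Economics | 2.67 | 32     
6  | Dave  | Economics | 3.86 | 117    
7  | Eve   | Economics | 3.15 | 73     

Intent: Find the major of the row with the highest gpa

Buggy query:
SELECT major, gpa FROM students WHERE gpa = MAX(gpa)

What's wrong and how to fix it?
Bug: MAX(gpa) is an aggregate and cannot be used directly in WHERE

Fix: Wrap MAX in a scalar subquery so WHERE compares against a single value

Corrected query:
SELECT major, gpa FROM students WHERE gpa = (SELECT MAX(gpa) FROM students)

Result:
major     | gpa 
----------+-----
Economics | 3.86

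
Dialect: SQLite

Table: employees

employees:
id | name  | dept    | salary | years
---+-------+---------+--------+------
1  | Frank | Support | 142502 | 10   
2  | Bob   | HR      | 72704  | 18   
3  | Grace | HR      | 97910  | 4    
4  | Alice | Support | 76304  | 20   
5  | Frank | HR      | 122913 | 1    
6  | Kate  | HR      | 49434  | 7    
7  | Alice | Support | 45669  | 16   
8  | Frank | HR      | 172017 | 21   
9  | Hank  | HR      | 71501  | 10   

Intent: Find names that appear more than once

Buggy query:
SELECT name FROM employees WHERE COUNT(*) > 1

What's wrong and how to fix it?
Bug: COUNT(*) is an aggregate and cannot be used in WHERE

Fix: Group first, then use HAVING for the count condition

Corrected query:
SELECT name FROM employees GROUP BY name HAVING COUNT(*) > 1

Result:
name 
-----
Alice
Frank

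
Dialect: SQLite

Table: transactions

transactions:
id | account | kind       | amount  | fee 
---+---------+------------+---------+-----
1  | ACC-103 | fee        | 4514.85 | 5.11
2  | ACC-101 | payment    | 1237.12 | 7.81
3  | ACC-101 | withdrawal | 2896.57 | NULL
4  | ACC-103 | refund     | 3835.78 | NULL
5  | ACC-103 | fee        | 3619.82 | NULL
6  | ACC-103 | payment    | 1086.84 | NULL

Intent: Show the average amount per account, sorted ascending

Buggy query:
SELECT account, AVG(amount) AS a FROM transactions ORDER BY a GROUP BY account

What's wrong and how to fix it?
Bug: GROUP BY must precede ORDER BY

Fix: Reorder: SELECT … FROM … GROUP BY … ORDER BY …

Corrected query:
SELECT account, AVG(amount) AS a FROM transactions GROUP BY account ORDER BY a

Result:
account | a        
--------+----------
ACC-101 | 2066.845 
ACC-103 | 3264.3225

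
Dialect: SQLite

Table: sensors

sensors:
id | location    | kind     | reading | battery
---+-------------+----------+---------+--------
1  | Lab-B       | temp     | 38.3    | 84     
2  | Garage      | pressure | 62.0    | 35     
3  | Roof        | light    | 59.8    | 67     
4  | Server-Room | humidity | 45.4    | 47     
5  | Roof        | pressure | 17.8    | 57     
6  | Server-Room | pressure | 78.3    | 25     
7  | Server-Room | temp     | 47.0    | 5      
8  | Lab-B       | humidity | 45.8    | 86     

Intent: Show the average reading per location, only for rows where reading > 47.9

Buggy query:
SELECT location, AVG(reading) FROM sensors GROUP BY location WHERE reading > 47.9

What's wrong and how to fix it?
Bug: WHERE cannot follow GROUP BY

Fix: Move the WHERE clause before GROUP BY

Corrected query:
SELECT location, AVG(reading) FROM sensors WHERE reading > 47.9 GROUP BY location

Result:
location    | AVG(reading)
------------+-------------
Garage      | 62          
Roof        | 59.8        
Server-Room | 78.3        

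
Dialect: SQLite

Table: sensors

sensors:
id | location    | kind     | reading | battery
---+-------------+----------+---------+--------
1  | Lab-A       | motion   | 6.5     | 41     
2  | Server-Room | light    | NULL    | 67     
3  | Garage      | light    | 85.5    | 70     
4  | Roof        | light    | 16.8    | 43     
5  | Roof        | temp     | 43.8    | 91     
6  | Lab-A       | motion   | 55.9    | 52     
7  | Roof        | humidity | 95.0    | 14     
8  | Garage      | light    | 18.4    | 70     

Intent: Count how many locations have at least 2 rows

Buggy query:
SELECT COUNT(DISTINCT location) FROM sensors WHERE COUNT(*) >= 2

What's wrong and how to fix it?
Bug: COUNT(*) cannot appear in WHERE; the per-group count doesn't exist yet

Fix: Use a subquery that GROUPs and filters with HAVING, then count its rows

Corrected query:
SELECT COUNT(*) FROM (SELECT location FROM sensors GROUP BY location HAVING COUNT(*) >= 2)

Result:
COUNT(*)
--------
3       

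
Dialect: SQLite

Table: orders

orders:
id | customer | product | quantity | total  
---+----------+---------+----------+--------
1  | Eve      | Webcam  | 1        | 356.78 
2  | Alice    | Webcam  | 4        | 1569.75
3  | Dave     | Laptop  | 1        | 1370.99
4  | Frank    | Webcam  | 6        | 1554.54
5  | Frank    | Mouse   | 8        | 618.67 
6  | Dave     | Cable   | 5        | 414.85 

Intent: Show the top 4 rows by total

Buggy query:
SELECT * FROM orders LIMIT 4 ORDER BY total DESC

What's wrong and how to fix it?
Bug: ORDER BY cannot follow LIMIT; LIMIT is the final clause

Fix: Swap the clauses: ORDER BY first, then LIMIT

Corrected query:
SELECT * FROM orders ORDER BY total DESC LIMIT 4

Result:
id | customer | product | quantity | total  
---+----------+---------+----------+--------
2  | Alice    | Webcam  | 4        | 1569.75
4  | Frank    | Webcam  | 6        | 1554.54
3  | Dave     | Laptop  | 1        | 1370.99
5  | Frank    | Mouse   | 8        | 618.67 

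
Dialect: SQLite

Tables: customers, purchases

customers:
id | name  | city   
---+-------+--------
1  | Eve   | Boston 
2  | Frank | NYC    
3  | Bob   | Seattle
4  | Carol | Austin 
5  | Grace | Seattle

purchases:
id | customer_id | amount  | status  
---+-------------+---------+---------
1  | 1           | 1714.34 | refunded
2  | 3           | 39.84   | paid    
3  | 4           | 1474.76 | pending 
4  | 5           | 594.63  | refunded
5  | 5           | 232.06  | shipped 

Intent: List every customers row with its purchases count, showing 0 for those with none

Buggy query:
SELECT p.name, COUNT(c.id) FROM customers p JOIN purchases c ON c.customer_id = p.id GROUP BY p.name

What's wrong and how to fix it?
Bug: INNER JOIN drops customers rows that have no matching purchases rows

Fix: Switch to LEFT JOIN to retain unmatched parent rows

Corrected query:
SELECT p.name, COUNT(c.id) FROM customers p LEFT JOIN purchases c ON c.customer_id = p.id GROUP BY p.name

Result:
name  | COUNT(c.id)
------+------------
Bob   | 1          
Carol | 1          
Eve   | 1          
Frank | 0          
Grace | 2          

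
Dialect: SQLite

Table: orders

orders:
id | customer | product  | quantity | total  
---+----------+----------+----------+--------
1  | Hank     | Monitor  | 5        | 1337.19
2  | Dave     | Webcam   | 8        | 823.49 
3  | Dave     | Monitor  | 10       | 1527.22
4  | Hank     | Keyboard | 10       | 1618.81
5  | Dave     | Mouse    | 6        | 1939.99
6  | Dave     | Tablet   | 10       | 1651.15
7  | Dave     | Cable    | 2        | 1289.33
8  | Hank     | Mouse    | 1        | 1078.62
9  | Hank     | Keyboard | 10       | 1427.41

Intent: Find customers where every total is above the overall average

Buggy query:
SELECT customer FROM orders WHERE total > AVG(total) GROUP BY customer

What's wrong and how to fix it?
Bug: AVG() is an aggregate; it can't sit directly in WHERE

Fix: Compute the overall average in a scalar subquery and compare each group's MIN against it in HAVING

Corrected query:
SELECT customer FROM orders GROUP BY customer HAVING MIN(total) > (SELECT AVG(total) FROM orders)

Result:
(no rows)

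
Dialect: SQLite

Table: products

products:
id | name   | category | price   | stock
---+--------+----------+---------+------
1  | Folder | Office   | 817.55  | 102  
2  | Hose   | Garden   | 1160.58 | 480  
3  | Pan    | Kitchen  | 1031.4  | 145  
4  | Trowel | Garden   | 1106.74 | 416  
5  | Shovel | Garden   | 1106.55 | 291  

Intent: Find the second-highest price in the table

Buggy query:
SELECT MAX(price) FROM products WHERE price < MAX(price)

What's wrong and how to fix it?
Bug: The inner MAX is an aggregate inside WHERE, which is not allowed

Fix: Put the inner MAX in a scalar subquery

Corrected query:
SELECT MAX(price) FROM products WHERE price < (SELECT MAX(price) FROM products)

Result:
MAX(price)
----------
1106.74   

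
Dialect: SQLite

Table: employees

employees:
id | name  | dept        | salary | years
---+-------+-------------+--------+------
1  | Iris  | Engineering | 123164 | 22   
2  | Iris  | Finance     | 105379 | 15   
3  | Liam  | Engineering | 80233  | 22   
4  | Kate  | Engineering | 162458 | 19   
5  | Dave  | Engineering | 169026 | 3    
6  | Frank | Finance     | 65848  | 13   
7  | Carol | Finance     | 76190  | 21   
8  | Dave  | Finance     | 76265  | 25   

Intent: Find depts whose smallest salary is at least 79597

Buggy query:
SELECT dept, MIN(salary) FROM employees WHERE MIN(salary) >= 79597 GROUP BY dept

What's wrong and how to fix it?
Bug: MIN() in WHERE is a misuse of aggregate

Fix: Use HAVING for the per-group MIN condition

Corrected query:
SELECT dept, MIN(salary) FROM employees GROUP BY dept HAVING MIN(salary) >= 79597

Result:
dept        | MIN(salary)
------------+------------
Engineering | 80233      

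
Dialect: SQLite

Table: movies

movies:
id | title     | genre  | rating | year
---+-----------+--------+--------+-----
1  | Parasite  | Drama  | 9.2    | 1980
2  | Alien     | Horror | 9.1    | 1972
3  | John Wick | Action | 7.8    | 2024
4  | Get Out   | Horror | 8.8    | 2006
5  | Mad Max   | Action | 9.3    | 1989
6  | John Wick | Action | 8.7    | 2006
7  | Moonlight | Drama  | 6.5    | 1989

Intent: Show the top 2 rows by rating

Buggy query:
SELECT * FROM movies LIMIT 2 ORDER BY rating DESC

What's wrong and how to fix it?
Bug: ORDER BY cannot follow LIMIT; LIMIT is the final clause

Fix: Sort with ORDER BY, then apply LIMIT

Corrected query:
SELECT * FROM movies ORDER BY rating DESC LIMIT 2

Result:
id | title    | genre  | rating | year
---+----------+--------+--------+-----
5  | Mad Max  | Action | 9.3    | 1989
1  | Parasite | Drama  | 9.2    | 1980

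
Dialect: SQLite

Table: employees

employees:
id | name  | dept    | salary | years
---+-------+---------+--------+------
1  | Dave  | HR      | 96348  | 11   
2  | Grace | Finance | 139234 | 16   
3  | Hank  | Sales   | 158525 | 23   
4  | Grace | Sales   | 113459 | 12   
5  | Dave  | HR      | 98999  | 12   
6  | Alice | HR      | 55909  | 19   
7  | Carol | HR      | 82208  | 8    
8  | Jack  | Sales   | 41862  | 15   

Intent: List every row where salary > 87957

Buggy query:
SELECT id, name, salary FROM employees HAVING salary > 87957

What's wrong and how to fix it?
Bug: This is a non-aggregate query (no GROUP BY, no aggregates), so in SQLite the HAVING clause is invalid here; a row-level condition belongs in WHERE

Fix: Use WHERE for row-level filtering

Corrected query:
SELECT id, name, salary FROM employees WHERE salary > 87957

Result:
id | name  | salary
---+-------+-------
1  | Dave  | 96348 
2  | Grace | 139234
3  | Hank  | 158525
4  | Grace | 113459
5  | Dave  | 98999 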